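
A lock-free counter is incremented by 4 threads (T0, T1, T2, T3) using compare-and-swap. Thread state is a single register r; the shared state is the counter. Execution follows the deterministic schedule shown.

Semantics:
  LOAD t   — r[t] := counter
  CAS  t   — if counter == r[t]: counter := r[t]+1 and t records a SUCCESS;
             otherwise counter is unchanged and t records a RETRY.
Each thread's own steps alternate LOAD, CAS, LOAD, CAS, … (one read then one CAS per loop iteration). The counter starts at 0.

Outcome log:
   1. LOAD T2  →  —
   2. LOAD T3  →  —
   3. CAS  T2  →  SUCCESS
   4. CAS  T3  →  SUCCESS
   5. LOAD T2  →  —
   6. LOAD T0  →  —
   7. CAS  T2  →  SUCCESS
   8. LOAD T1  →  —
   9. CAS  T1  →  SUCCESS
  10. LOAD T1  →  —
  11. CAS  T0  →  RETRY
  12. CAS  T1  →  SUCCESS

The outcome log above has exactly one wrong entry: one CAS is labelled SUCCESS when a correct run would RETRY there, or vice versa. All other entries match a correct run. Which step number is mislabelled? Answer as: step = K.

step = 4

Correct run:
[1] T2.load  rd  (counter 0, T2.r 0)
[2] T3.load  rd  (counter 0, T3.r 0)
[3] T2.cas  hit  (counter 1, T2.r 0)
[4] T3.cas  miss  (counter 1, T3.r 0)
[5] T2.load  rd  (counter 1, T2.r 1)
[6] T0.load  rd  (counter 1, T0.r 1)
[7] T2.cas  hit  (counter 2, T2.r 1)
[8] T1.load  rd  (counter 2, T1.r 2)
[9] T1.cas  hit  (counter 3, T1.r 2)
[10] T1.load  rd  (counter 3, T1.r 3)
[11] T0.cas  miss  (counter 3, T0.r 1)
[12] T1.cas  hit  (counter 4, T1.r 3)
Log disagrees first at step 4.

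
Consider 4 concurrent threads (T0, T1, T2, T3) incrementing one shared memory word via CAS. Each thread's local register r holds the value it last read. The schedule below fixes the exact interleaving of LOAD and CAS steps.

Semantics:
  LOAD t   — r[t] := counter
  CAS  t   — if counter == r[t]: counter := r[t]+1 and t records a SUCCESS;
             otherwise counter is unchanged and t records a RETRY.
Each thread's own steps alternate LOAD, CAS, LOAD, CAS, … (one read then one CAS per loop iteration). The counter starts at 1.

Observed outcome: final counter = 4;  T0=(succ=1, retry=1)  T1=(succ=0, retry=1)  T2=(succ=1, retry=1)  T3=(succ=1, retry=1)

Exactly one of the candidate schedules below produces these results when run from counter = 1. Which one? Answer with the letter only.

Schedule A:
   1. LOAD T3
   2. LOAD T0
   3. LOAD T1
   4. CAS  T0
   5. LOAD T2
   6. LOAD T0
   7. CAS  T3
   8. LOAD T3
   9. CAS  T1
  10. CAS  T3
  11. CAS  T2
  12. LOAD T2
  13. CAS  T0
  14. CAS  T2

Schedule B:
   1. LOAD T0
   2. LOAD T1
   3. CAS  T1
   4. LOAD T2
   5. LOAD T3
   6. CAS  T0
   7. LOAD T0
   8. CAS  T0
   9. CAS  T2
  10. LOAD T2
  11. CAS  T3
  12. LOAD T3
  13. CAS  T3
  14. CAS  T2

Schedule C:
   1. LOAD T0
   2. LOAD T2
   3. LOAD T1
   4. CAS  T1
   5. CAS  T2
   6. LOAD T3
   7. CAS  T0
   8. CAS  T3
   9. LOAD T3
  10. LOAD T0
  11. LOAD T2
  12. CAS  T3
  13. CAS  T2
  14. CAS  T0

Tracing schedule A:
   1) LOAD T3:  M=1  r_T3=1
   2) LOAD T0:  M=1  r_T0=1
   3) LOAD T1:  M=1  r_T1=1
   4) CAS  T0:  M=2  r_T0=1 ✓
   5) LOAD T2:  M=2  r_T2=2
   6) LOAD T0:  M=2  r_T0=2
   7) CAS  T3:  M=2  r_T3=1 ✗
   8) LOAD T3:  M=2  r_T3=2
   9) CAS  T1:  M=2  r_T1=1 ✗
  10) CAS  T3:  M=3  r_T3=2 ✓
  11) CAS  T2:  M=3  r_T2=2 ✗
  12) LOAD T2:  M=3  r_T2=3
  13) CAS  T0:  M=3  r_T0=2 ✗
  14) CAS  T2:  M=4  r_T2=3 ✓

A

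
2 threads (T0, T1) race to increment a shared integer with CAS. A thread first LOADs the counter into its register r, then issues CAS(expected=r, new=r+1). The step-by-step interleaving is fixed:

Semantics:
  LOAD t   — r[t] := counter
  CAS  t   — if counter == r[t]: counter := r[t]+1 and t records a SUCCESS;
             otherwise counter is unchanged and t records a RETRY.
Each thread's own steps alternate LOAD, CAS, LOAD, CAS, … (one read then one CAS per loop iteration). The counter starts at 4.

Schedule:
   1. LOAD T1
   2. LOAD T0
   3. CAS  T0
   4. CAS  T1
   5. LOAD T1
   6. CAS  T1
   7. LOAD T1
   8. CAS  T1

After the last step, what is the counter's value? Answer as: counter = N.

#1 T1 reads 4
#2 T0 reads 4
#3 T0 CAS(4→5) writes; counter now 5
#4 T1 CAS(4→5) fails; counter now 5
#5 T1 reads 5
#6 T1 CAS(5→6) writes; counter now 6
#7 T1 reads 6
#8 T1 CAS(6→7) writes; counter now 7

counter = 7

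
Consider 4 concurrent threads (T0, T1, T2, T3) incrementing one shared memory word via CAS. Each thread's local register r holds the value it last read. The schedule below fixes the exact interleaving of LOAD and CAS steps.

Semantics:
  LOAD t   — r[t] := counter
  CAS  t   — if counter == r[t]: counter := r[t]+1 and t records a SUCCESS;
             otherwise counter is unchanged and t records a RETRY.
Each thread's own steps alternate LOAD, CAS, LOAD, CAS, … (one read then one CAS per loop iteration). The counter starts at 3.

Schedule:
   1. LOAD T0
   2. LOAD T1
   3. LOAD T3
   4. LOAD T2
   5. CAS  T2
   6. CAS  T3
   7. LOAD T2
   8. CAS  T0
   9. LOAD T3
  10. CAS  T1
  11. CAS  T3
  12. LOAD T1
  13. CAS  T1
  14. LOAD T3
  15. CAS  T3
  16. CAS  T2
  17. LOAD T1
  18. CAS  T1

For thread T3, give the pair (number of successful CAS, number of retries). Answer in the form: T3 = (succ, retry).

step 1: T0 LOAD ⇒ load; ctr=3 reg=3
step 2: T1 LOAD ⇒ load; ctr=3 reg=3
step 3: T3 LOAD ⇒ load; ctr=3 reg=3
step 4: T2 LOAD ⇒ load; ctr=3 reg=3
step 5: T2 CAS ⇒ ok; ctr=4 reg=3
step 6: T3 CAS ⇒ retry; ctr=4 reg=3
step 7: T2 LOAD ⇒ load; ctr=4 reg=4
step 8: T0 CAS ⇒ retry; ctr=4 reg=3
step 9: T3 LOAD ⇒ load; ctr=4 reg=4
step 10: T1 CAS ⇒ retry; ctr=4 reg=3
step 11: T3 CAS ⇒ ok; ctr=5 reg=4
step 12: T1 LOAD ⇒ load; ctr=5 reg=5
step 13: T1 CAS ⇒ ok; ctr=6 reg=5
step 14: T3 LOAD ⇒ load; ctr=6 reg=6
step 15: T3 CAS ⇒ ok; ctr=7 reg=6
step 16: T2 CAS ⇒ retry; ctr=7 reg=4
step 17: T1 LOAD ⇒ load; ctr=7 reg=7
step 18: T1 CAS ⇒ ok; ctr=8 reg=7

T3 = (2, 1)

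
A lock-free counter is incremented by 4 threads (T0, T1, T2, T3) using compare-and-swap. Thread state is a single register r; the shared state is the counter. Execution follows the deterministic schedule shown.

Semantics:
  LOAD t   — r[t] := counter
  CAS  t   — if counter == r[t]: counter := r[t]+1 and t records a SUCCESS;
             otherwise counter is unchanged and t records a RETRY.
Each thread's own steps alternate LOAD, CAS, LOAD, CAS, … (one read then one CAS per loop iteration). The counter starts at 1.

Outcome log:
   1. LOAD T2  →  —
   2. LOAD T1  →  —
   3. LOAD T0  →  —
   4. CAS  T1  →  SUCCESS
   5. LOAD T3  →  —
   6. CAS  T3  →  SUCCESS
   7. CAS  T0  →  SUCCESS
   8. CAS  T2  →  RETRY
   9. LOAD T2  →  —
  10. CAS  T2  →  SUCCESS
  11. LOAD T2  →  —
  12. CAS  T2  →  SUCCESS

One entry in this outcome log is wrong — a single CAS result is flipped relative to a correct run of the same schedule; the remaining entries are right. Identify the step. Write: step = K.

Re-executing:
T2 LOAD — after: cnt=1, r=1 — load
T1 LOAD — after: cnt=1, r=1 — load
T0 LOAD — after: cnt=1, r=1 — load
T1 CAS — after: cnt=2, r=1 — ok
T3 LOAD — after: cnt=2, r=2 — load
T3 CAS — after: cnt=3, r=2 — ok
T0 CAS — after: cnt=3, r=1 — retry
T2 CAS — after: cnt=3, r=1 — retry
T2 LOAD — after: cnt=3, r=3 — load
T2 CAS — after: cnt=4, r=3 — ok
T2 LOAD — after: cnt=4, r=4 — load
T2 CAS — after: cnt=5, r=4 — ok
Flip is step 7.

step = 7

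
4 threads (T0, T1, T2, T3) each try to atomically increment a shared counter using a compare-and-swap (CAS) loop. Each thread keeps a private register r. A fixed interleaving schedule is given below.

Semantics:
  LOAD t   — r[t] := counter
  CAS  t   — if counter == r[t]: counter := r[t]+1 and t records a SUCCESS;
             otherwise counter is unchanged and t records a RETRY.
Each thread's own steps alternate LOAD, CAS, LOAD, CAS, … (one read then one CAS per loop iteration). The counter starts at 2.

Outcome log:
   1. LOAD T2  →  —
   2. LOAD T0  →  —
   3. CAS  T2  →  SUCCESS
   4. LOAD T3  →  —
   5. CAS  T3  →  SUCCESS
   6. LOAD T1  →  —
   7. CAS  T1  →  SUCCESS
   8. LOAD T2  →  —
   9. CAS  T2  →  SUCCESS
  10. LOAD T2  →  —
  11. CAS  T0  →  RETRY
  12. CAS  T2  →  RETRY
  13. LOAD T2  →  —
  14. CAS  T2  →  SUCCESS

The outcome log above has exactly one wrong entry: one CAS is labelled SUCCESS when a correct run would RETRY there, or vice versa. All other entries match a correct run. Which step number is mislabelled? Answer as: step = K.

Re-executing:
T2 LOAD — after: cnt=2, r=2 — load
T0 LOAD — after: cnt=2, r=2 — load
T2 CAS — after: cnt=3, r=2 — ok
T3 LOAD — after: cnt=3, r=3 — load
T3 CAS — after: cnt=4, r=3 — ok
T1 LOAD — after: cnt=4, r=4 — load
T1 CAS — after: cnt=5, r=4 — ok
T2 LOAD — after: cnt=5, r=5 — load
T2 CAS — after: cnt=6, r=5 — ok
T2 LOAD — after: cnt=6, r=6 — load
T0 CAS — after: cnt=6, r=2 — retry
T2 CAS — after: cnt=7, r=6 — ok
T2 LOAD — after: cnt=7, r=7 — load
T2 CAS — after: cnt=8, r=7 — ok
Flip is step 12.

step = 12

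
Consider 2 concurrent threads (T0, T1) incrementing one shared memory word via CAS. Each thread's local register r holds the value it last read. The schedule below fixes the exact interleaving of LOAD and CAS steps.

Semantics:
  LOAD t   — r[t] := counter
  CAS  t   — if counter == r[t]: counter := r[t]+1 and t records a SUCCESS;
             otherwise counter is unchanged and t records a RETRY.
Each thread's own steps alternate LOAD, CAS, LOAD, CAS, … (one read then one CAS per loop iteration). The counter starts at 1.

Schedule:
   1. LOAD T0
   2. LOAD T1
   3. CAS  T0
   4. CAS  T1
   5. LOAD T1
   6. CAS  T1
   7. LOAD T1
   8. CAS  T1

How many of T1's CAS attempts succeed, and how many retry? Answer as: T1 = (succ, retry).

T1 = (2, 1)

step 1: T0 LOAD ⇒ load; ctr=1 reg=1
step 2: T1 LOAD ⇒ load; ctr=1 reg=1
step 3: T0 CAS ⇒ ok; ctr=2 reg=1
step 4: T1 CAS ⇒ retry; ctr=2 reg=1
step 5: T1 LOAD ⇒ load; ctr=2 reg=2
step 6: T1 CAS ⇒ ok; ctr=3 reg=2
step 7: T1 LOAD ⇒ load; ctr=3 reg=3
step 8: T1 CAS ⇒ ok; ctr=4 reg=3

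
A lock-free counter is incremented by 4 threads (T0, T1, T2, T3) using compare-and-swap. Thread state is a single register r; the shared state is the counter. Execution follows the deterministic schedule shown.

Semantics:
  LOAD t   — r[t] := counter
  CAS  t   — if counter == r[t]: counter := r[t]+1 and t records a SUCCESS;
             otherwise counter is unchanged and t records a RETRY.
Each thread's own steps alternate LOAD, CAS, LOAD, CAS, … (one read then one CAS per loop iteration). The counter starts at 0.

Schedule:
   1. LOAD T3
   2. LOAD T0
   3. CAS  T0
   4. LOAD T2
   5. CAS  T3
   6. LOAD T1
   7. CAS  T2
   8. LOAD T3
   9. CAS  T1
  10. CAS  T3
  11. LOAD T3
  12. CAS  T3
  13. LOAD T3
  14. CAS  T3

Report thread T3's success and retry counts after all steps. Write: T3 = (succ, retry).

step 1: T3 LOAD ⇒ load; ctr=0 reg=0
step 2: T0 LOAD ⇒ load; ctr=0 reg=0
step 3: T0 CAS ⇒ ok; ctr=1 reg=0
step 4: T2 LOAD ⇒ load; ctr=1 reg=1
step 5: T3 CAS ⇒ retry; ctr=1 reg=0
step 6: T1 LOAD ⇒ load; ctr=1 reg=1
step 7: T2 CAS ⇒ ok; ctr=2 reg=1
step 8: T3 LOAD ⇒ load; ctr=2 reg=2
step 9: T1 CAS ⇒ retry; ctr=2 reg=1
step 10: T3 CAS ⇒ ok; ctr=3 reg=2
step 11: T3 LOAD ⇒ load; ctr=3 reg=3
step 12: T3 CAS ⇒ ok; ctr=4 reg=3
step 13: T3 LOAD ⇒ load; ctr=4 reg=4
step 14: T3 CAS ⇒ ok; ctr=5 reg=4

T3 = (3, 1)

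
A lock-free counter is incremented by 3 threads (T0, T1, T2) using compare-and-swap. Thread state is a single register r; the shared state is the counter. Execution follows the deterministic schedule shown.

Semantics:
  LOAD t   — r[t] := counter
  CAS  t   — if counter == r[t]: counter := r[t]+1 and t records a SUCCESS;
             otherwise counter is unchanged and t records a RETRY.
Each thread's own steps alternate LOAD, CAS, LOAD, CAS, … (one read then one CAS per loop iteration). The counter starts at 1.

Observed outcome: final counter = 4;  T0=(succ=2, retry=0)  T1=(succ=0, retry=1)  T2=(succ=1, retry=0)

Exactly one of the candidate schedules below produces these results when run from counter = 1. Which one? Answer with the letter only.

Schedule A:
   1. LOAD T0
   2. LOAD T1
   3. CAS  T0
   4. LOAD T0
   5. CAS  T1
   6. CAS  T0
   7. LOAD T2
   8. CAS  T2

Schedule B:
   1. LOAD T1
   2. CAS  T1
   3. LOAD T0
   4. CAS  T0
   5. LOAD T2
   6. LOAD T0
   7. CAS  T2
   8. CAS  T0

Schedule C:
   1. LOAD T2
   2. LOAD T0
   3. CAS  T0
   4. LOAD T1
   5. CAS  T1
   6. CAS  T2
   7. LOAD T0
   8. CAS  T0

A

Simulating candidate A:
1. LOAD T0 → mem=1 r[T0]=1 [LOAD]
2. LOAD T1 → mem=1 r[T1]=1 [LOAD]
3. CAS T0 → mem=2 r[T0]=1 [OK]
4. LOAD T0 → mem=2 r[T0]=2 [LOAD]
5. CAS T1 → mem=2 r[T1]=1 [RETRY]
6. CAS T0 → mem=3 r[T0]=2 [OK]
7. LOAD T2 → mem=3 r[T2]=3 [LOAD]
8. CAS T2 → mem=4 r[T2]=3 [OK]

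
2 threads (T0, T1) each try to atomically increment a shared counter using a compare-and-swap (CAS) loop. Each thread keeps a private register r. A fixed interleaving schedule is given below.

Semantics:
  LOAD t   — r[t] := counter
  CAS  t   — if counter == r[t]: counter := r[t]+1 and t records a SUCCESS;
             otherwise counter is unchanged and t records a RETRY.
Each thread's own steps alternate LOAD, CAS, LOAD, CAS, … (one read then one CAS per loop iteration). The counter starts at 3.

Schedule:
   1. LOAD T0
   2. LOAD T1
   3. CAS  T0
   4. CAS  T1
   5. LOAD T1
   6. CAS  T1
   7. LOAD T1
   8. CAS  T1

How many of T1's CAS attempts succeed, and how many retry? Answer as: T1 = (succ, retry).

T1 = (2, 1)

[1] T0.load  rd  (counter 3, T0.r 3)
[2] T1.load  rd  (counter 3, T1.r 3)
[3] T0.cas  hit  (counter 4, T0.r 3)
[4] T1.cas  miss  (counter 4, T1.r 3)
[5] T1.load  rd  (counter 4, T1.r 4)
[6] T1.cas  hit  (counter 5, T1.r 4)
[7] T1.load  rd  (counter 5, T1.r 5)
[8] T1.cas  hit  (counter 6, T1.r 5)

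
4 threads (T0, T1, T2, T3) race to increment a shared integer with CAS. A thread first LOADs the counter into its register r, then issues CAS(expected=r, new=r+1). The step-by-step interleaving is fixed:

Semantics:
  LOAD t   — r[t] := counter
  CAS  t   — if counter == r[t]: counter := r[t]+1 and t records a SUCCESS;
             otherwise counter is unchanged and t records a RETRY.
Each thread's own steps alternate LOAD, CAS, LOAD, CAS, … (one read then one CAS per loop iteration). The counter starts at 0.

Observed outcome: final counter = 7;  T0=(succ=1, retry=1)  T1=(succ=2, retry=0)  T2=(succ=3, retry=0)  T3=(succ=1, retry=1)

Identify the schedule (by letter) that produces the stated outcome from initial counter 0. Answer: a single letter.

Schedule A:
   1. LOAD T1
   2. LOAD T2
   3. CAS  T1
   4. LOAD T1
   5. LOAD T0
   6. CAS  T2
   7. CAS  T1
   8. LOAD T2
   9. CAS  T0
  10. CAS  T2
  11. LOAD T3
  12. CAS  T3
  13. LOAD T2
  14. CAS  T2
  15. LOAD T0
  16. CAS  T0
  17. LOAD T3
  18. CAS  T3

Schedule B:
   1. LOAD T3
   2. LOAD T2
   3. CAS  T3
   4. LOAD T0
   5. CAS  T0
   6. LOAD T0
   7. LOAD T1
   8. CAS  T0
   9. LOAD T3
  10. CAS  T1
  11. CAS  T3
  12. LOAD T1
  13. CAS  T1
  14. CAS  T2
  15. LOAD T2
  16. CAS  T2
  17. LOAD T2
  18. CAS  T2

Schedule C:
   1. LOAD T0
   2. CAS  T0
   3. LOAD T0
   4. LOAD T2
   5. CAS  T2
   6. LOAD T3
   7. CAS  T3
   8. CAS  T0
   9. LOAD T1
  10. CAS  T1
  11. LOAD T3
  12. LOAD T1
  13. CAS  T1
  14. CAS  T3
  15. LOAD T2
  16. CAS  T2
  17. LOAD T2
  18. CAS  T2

Tracing schedule C:
T0 LOAD — after: cnt=0, r=0 — load
T0 CAS — after: cnt=1, r=0 — ok
T0 LOAD — after: cnt=1, r=1 — load
T2 LOAD — after: cnt=1, r=1 — load
T2 CAS — after: cnt=2, r=1 — ok
T3 LOAD — after: cnt=2, r=2 — load
T3 CAS — after: cnt=3, r=2 — ok
T0 CAS — after: cnt=3, r=1 — retry
T1 LOAD — after: cnt=3, r=3 — load
T1 CAS — after: cnt=4, r=3 — ok
T3 LOAD — after: cnt=4, r=4 — load
T1 LOAD — after: cnt=4, r=4 — load
T1 CAS — after: cnt=5, r=4 — ok
T3 CAS — after: cnt=5, r=4 — retry
T2 LOAD — after: cnt=5, r=5 — load
T2 CAS — after: cnt=6, r=5 — ok
T2 LOAD — after: cnt=6, r=6 — load
T2 CAS — after: cnt=7, r=6 — ok

C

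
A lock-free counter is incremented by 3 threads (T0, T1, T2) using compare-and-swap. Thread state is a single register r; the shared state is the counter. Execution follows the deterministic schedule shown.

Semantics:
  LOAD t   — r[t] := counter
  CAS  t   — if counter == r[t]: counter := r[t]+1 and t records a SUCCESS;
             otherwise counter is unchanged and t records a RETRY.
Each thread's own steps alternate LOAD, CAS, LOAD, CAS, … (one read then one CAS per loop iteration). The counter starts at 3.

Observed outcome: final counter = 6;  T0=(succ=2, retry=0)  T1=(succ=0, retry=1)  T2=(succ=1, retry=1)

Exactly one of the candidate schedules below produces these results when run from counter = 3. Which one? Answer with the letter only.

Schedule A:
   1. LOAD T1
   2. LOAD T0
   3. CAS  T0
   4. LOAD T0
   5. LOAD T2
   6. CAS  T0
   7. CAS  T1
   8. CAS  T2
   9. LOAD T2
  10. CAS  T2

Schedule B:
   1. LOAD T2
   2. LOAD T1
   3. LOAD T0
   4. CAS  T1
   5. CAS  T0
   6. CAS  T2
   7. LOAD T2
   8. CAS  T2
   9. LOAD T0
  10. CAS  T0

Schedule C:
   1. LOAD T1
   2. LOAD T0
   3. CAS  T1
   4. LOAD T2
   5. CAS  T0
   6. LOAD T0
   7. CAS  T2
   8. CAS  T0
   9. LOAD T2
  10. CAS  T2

Tracing schedule A:
[1] T1.load  rd  (counter 3, T1.r 3)
[2] T0.load  rd  (counter 3, T0.r 3)
[3] T0.cas  hit  (counter 4, T0.r 3)
[4] T0.load  rd  (counter 4, T0.r 4)
[5] T2.load  rd  (counter 4, T2.r 4)
[6] T0.cas  hit  (counter 5, T0.r 4)
[7] T1.cas  miss  (counter 5, T1.r 3)
[8] T2.cas  miss  (counter 5, T2.r 4)
[9] T2.load  rd  (counter 5, T2.r 5)
[10] T2.cas  hit  (counter 6, T2.r 5)

A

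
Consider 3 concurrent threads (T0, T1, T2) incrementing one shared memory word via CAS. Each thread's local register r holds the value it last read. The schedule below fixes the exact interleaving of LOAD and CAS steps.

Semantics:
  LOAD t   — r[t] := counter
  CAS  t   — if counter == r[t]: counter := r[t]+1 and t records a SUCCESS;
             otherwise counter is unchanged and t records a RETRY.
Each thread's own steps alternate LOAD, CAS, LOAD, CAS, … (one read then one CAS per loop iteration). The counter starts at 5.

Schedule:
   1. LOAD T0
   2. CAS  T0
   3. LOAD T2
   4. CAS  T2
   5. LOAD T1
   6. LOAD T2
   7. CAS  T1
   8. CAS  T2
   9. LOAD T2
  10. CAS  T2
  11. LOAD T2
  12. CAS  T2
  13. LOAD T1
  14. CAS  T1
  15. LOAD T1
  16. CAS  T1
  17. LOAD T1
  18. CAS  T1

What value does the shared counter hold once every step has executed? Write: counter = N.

counter = 13

   1) LOAD T0:  M=5  r_T0=5
   2) CAS  T0:  M=6  r_T0=5 ✓
   3) LOAD T2:  M=6  r_T2=6
   4) CAS  T2:  M=7  r_T2=6 ✓
   5) LOAD T1:  M=7  r_T1=7
   6) LOAD T2:  M=7  r_T2=7
   7) CAS  T1:  M=8  r_T1=7 ✓
   8) CAS  T2:  M=8  r_T2=7 ✗
   9) LOAD T2:  M=8  r_T2=8
  10) CAS  T2:  M=9  r_T2=8 ✓
  11) LOAD T2:  M=9  r_T2=9
  12) CAS  T2:  M=10  r_T2=9 ✓
  13) LOAD T1:  M=10  r_T1=10
  14) CAS  T1:  M=11  r_T1=10 ✓
  15) LOAD T1:  M=11  r_T1=11
  16) CAS  T1:  M=12  r_T1=11 ✓
  17) LOAD T1:  M=12  r_T1=12
  18) CAS  T1:  M=13  r_T1=12 ✓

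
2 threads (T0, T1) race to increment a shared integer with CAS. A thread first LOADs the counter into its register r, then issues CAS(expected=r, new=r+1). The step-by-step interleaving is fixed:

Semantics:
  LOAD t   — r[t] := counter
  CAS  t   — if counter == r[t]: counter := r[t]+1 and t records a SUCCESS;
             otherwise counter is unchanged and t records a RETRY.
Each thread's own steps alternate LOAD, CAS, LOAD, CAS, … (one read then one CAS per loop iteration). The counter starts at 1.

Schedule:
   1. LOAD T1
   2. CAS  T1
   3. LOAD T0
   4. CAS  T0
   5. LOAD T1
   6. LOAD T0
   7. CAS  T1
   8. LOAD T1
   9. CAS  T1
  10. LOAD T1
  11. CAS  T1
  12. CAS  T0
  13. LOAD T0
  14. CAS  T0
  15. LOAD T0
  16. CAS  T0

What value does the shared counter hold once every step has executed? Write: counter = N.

step 1: T1 LOAD ⇒ load; ctr=1 reg=1
step 2: T1 CAS ⇒ ok; ctr=2 reg=1
step 3: T0 LOAD ⇒ load; ctr=2 reg=2
step 4: T0 CAS ⇒ ok; ctr=3 reg=2
step 5: T1 LOAD ⇒ load; ctr=3 reg=3
step 6: T0 LOAD ⇒ load; ctr=3 reg=3
step 7: T1 CAS ⇒ ok; ctr=4 reg=3
step 8: T1 LOAD ⇒ load; ctr=4 reg=4
step 9: T1 CAS ⇒ ok; ctr=5 reg=4
step 10: T1 LOAD ⇒ load; ctr=5 reg=5
step 11: T1 CAS ⇒ ok; ctr=6 reg=5
step 12: T0 CAS ⇒ retry; ctr=6 reg=3
step 13: T0 LOAD ⇒ load; ctr=6 reg=6
step 14: T0 CAS ⇒ ok; ctr=7 reg=6
step 15: T0 LOAD ⇒ load; ctr=7 reg=7
step 16: T0 CAS ⇒ ok; ctr=8 reg=7

counter = 8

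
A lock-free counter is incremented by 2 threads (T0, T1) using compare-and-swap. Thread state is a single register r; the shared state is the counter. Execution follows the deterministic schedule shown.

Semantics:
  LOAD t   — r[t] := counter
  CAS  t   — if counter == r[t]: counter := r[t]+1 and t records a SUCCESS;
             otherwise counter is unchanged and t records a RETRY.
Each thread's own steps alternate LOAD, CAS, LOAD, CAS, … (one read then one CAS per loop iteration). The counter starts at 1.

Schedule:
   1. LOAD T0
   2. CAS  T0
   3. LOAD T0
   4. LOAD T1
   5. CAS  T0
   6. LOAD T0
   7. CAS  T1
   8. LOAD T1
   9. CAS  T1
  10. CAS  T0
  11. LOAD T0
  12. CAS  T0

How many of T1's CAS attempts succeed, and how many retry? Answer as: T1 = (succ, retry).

step 1: T0 LOAD ⇒ load; ctr=1 reg=1
step 2: T0 CAS ⇒ ok; ctr=2 reg=1
step 3: T0 LOAD ⇒ load; ctr=2 reg=2
step 4: T1 LOAD ⇒ load; ctr=2 reg=2
step 5: T0 CAS ⇒ ok; ctr=3 reg=2
step 6: T0 LOAD ⇒ load; ctr=3 reg=3
step 7: T1 CAS ⇒ retry; ctr=3 reg=2
step 8: T1 LOAD ⇒ load; ctr=3 reg=3
step 9: T1 CAS ⇒ ok; ctr=4 reg=3
step 10: T0 CAS ⇒ retry; ctr=4 reg=3
step 11: T0 LOAD ⇒ load; ctr=4 reg=4
step 12: T0 CAS ⇒ ok; ctr=5 reg=4

T1 = (1, 1)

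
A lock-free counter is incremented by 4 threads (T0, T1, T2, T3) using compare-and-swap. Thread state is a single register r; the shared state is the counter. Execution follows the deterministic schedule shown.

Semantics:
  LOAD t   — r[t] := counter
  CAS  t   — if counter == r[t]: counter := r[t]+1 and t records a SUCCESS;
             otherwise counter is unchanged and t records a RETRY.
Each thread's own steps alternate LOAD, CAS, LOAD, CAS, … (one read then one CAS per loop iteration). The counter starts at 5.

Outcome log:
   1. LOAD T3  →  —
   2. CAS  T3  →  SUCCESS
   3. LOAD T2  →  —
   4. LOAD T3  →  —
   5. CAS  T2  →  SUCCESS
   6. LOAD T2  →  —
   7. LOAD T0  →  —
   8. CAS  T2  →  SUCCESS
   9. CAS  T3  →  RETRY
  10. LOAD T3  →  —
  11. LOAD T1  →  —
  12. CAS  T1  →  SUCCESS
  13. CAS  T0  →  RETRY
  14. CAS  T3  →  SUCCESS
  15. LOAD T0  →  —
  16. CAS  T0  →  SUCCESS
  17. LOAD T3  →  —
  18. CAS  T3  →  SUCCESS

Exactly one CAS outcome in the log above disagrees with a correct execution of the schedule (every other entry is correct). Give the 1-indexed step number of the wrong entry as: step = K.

step = 14

Reference trace:
#1 T3 reads 5
#2 T3 CAS(5→6) writes; counter now 6
#3 T2 reads 6
#4 T3 reads 6
#5 T2 CAS(6→7) writes; counter now 7
#6 T2 reads 7
#7 T0 reads 7
#8 T2 CAS(7→8) writes; counter now 8
#9 T3 CAS(6→7) fails; counter now 8
#10 T3 reads 8
#11 T1 reads 8
#12 T1 CAS(8→9) writes; counter now 9
#13 T0 CAS(7→8) fails; counter now 9
#14 T3 CAS(8→9) fails; counter now 9
#15 T0 reads 9
#16 T0 CAS(9→10) writes; counter now 10
#17 T3 reads 10
#18 T3 CAS(10→11) writes; counter now 11
Log disagrees first at step 14.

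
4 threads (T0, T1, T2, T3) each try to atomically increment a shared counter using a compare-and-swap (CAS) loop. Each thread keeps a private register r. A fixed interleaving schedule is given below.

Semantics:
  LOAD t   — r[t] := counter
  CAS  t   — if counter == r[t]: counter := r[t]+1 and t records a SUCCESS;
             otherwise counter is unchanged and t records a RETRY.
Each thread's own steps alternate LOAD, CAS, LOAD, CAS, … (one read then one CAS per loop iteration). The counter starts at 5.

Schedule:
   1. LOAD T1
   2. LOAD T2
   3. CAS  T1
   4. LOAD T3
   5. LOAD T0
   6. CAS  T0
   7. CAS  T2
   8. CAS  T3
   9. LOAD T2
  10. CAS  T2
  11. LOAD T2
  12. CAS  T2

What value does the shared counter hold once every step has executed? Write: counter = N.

[1] T1.load  rd  (counter 5, T1.r 5)
[2] T2.load  rd  (counter 5, T2.r 5)
[3] T1.cas  hit  (counter 6, T1.r 5)
[4] T3.load  rd  (counter 6, T3.r 6)
[5] T0.load  rd  (counter 6, T0.r 6)
[6] T0.cas  hit  (counter 7, T0.r 6)
[7] T2.cas  miss  (counter 7, T2.r 5)
[8] T3.cas  miss  (counter 7, T3.r 6)
[9] T2.load  rd  (counter 7, T2.r 7)
[10] T2.cas  hit  (counter 8, T2.r 7)
[11] T2.load  rd  (counter 8, T2.r 8)
[12] T2.cas  hit  (counter 9, T2.r 8)

counter = 9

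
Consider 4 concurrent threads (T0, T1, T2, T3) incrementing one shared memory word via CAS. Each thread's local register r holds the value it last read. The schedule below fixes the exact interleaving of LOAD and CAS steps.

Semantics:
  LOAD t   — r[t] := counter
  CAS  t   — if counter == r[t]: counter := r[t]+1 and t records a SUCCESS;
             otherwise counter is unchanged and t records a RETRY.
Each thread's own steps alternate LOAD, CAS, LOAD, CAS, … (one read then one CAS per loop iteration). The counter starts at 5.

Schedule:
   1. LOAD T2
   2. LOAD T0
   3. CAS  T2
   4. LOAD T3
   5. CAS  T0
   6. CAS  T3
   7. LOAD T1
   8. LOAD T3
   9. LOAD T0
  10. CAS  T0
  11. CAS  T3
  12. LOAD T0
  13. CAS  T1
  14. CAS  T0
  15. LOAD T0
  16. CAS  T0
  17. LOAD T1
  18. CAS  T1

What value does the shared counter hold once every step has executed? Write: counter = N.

counter = 11

step 1: T2 LOAD ⇒ load; ctr=5 reg=5
step 2: T0 LOAD ⇒ load; ctr=5 reg=5
step 3: T2 CAS ⇒ ok; ctr=6 reg=5
step 4: T3 LOAD ⇒ load; ctr=6 reg=6
step 5: T0 CAS ⇒ retry; ctr=6 reg=5
step 6: T3 CAS ⇒ ok; ctr=7 reg=6
step 7: T1 LOAD ⇒ load; ctr=7 reg=7
step 8: T3 LOAD ⇒ load; ctr=7 reg=7
step 9: T0 LOAD ⇒ load; ctr=7 reg=7
step 10: T0 CAS ⇒ ok; ctr=8 reg=7
step 11: T3 CAS ⇒ retry; ctr=8 reg=7
step 12: T0 LOAD ⇒ load; ctr=8 reg=8
step 13: T1 CAS ⇒ retry; ctr=8 reg=7
step 14: T0 CAS ⇒ ok; ctr=9 reg=8
step 15: T0 LOAD ⇒ load; ctr=9 reg=9
step 16: T0 CAS ⇒ ok; ctr=10 reg=9
step 17: T1 LOAD ⇒ load; ctr=10 reg=10
step 18: T1 CAS ⇒ ok; ctr=11 reg=10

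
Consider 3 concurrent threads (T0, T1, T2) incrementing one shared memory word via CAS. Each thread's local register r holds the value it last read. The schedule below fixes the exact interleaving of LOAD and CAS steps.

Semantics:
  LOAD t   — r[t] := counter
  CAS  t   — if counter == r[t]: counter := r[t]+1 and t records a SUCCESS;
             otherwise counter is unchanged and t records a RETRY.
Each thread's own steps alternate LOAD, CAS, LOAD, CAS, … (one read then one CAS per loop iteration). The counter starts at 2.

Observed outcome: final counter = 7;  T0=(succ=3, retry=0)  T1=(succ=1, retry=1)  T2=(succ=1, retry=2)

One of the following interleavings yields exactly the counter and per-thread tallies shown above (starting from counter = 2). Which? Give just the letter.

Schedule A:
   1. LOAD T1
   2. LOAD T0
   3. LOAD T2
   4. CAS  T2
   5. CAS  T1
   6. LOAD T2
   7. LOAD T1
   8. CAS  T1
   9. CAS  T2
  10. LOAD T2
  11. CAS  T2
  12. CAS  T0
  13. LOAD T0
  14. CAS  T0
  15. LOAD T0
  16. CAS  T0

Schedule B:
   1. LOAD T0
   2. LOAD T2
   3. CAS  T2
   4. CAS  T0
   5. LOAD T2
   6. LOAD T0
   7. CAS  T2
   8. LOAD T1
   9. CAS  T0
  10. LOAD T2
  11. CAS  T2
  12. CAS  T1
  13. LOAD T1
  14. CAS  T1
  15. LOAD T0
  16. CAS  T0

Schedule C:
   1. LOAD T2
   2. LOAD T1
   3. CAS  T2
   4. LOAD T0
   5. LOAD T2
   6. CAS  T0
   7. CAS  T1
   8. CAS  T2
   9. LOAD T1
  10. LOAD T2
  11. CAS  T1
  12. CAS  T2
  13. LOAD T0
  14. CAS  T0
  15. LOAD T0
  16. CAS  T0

Run C:
#1 T2 reads 2
#2 T1 reads 2
#3 T2 CAS(2→3) writes; counter now 3
#4 T0 reads 3
#5 T2 reads 3
#6 T0 CAS(3→4) writes; counter now 4
#7 T1 CAS(2→3) fails; counter now 4
#8 T2 CAS(3→4) fails; counter now 4
#9 T1 reads 4
#10 T2 reads 4
#11 T1 CAS(4→5) writes; counter now 5
#12 T2 CAS(4→5) fails; counter now 5
#13 T0 reads 5
#14 T0 CAS(5→6) writes; counter now 6
#15 T0 reads 6
#16 T0 CAS(6→7) writes; counter now 7

C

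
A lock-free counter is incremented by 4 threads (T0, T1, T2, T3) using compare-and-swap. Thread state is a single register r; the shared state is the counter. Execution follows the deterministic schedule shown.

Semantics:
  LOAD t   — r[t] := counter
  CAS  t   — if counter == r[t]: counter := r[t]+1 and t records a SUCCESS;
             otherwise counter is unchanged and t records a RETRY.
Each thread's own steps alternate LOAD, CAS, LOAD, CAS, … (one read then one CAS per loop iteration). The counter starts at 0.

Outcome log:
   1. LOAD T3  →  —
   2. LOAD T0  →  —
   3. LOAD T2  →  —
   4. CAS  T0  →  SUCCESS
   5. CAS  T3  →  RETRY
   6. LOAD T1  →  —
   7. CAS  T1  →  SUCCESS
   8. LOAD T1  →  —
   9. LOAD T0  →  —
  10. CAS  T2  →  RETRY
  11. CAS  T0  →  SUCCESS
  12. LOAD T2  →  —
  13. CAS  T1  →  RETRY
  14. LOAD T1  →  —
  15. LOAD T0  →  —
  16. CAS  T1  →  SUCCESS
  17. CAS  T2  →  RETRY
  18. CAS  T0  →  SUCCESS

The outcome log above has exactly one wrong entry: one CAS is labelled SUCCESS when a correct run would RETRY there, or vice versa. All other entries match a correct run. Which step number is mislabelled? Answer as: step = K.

Re-executing:
1. LOAD T3 → mem=0 r[T3]=0 [LOAD]
2. LOAD T0 → mem=0 r[T0]=0 [LOAD]
3. LOAD T2 → mem=0 r[T2]=0 [LOAD]
4. CAS T0 → mem=1 r[T0]=0 [OK]
5. CAS T3 → mem=1 r[T3]=0 [RETRY]
6. LOAD T1 → mem=1 r[T1]=1 [LOAD]
7. CAS T1 → mem=2 r[T1]=1 [OK]
8. LOAD T1 → mem=2 r[T1]=2 [LOAD]
9. LOAD T0 → mem=2 r[T0]=2 [LOAD]
10. CAS T2 → mem=2 r[T2]=0 [RETRY]
11. CAS T0 → mem=3 r[T0]=2 [OK]
12. LOAD T2 → mem=3 r[T2]=3 [LOAD]
13. CAS T1 → mem=3 r[T1]=2 [RETRY]
14. LOAD T1 → mem=3 r[T1]=3 [LOAD]
15. LOAD T0 → mem=3 r[T0]=3 [LOAD]
16. CAS T1 → mem=4 r[T1]=3 [OK]
17. CAS T2 → mem=4 r[T2]=3 [RETRY]
18. CAS T0 → mem=4 r[T0]=3 [RETRY]
Flip is step 18.

step = 18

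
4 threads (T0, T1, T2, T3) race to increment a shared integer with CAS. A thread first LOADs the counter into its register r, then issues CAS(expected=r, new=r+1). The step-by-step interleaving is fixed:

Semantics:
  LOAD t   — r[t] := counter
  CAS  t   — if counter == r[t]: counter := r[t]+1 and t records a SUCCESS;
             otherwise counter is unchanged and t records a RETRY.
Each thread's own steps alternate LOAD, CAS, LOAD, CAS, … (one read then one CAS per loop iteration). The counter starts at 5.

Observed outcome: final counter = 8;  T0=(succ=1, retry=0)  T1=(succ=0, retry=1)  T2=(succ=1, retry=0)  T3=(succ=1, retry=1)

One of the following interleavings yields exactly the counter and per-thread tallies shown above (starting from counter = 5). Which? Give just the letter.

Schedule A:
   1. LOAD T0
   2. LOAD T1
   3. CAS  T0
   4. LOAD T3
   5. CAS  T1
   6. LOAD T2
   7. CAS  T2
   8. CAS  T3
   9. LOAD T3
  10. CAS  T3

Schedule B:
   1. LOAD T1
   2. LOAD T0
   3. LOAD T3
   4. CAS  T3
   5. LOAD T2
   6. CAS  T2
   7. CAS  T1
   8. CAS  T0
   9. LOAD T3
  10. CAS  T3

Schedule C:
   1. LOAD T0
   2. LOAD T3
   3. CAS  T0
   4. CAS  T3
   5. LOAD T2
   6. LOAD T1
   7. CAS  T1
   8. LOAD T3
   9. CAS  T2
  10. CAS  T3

A

Simulating candidate A:
step 1: T0 LOAD ⇒ load; ctr=5 reg=5
step 2: T1 LOAD ⇒ load; ctr=5 reg=5
step 3: T0 CAS ⇒ ok; ctr=6 reg=5
step 4: T3 LOAD ⇒ load; ctr=6 reg=6
step 5: T1 CAS ⇒ retry; ctr=6 reg=5
step 6: T2 LOAD ⇒ load; ctr=6 reg=6
step 7: T2 CAS ⇒ ok; ctr=7 reg=6
step 8: T3 CAS ⇒ retry; ctr=7 reg=6
step 9: T3 LOAD ⇒ load; ctr=7 reg=7
step 10: T3 CAS ⇒ ok; ctr=8 reg=7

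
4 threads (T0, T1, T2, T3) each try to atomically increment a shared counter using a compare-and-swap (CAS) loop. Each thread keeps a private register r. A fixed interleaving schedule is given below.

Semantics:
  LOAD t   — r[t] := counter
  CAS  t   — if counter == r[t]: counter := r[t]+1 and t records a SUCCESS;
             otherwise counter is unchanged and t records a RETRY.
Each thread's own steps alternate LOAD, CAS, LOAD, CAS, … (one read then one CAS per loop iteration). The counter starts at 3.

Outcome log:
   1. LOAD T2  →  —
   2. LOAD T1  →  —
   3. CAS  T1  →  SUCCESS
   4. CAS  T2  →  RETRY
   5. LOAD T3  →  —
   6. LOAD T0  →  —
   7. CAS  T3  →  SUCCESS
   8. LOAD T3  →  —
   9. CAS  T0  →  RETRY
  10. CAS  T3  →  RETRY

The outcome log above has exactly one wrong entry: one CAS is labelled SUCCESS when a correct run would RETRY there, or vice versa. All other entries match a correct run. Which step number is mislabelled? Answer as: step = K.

Re-executing:
   1) LOAD T2:  M=3  r_T2=3
   2) LOAD T1:  M=3  r_T1=3
   3) CAS  T1:  M=4  r_T1=3 ✓
   4) CAS  T2:  M=4  r_T2=3 ✗
   5) LOAD T3:  M=4  r_T3=4
   6) LOAD T0:  M=4  r_T0=4
   7) CAS  T3:  M=5  r_T3=4 ✓
   8) LOAD T3:  M=5  r_T3=5
   9) CAS  T0:  M=5  r_T0=4 ✗
  10) CAS  T3:  M=6  r_T3=5 ✓
Mismatch at 10.

step = 10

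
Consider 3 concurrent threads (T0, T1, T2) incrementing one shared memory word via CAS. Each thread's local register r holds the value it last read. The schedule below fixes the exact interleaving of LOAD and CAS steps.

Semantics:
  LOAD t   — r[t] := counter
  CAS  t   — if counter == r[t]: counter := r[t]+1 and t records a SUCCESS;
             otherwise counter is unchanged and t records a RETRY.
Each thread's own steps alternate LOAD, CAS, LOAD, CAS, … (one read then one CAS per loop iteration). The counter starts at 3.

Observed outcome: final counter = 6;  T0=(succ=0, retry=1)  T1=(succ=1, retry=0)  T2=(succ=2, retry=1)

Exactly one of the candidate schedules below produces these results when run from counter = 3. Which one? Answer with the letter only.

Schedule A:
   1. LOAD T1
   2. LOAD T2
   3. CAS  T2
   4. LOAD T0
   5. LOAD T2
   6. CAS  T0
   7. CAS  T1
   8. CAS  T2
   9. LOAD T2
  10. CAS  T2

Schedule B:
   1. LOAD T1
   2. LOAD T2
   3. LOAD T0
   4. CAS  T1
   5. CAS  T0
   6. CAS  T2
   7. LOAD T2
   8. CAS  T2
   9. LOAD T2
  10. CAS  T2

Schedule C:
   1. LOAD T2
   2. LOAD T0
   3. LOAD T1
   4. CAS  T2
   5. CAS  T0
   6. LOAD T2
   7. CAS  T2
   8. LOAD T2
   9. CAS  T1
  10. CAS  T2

B

Simulating candidate B:
   1) LOAD T1:  M=3  r_T1=3
   2) LOAD T2:  M=3  r_T2=3
   3) LOAD T0:  M=3  r_T0=3
   4) CAS  T1:  M=4  r_T1=3 ✓
   5) CAS  T0:  M=4  r_T0=3 ✗
   6) CAS  T2:  M=4  r_T2=3 ✗
   7) LOAD T2:  M=4  r_T2=4
   8) CAS  T2:  M=5  r_T2=4 ✓
   9) LOAD T2:  M=5  r_T2=5
  10) CAS  T2:  M=6  r_T2=5 ✓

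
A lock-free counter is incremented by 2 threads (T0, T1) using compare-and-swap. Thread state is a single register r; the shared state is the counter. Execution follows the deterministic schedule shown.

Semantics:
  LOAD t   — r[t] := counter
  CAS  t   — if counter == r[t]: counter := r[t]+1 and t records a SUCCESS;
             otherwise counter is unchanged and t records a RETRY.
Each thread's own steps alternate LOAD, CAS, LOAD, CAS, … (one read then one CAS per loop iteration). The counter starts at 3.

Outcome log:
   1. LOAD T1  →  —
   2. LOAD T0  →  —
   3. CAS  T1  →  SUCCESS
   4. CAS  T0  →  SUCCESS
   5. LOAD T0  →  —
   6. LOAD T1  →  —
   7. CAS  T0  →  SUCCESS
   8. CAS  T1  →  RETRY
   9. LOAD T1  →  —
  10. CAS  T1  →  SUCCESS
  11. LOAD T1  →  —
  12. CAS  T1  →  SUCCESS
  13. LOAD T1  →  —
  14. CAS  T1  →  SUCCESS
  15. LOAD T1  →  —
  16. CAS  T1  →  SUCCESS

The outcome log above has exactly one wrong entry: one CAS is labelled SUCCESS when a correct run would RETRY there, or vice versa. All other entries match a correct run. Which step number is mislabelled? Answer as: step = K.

step = 4

Reference trace:
#1 T1 reads 3
#2 T0 reads 3
#3 T1 CAS(3→4) writes; counter now 4
#4 T0 CAS(3→4) fails; counter now 4
#5 T0 reads 4
#6 T1 reads 4
#7 T0 CAS(4→5) writes; counter now 5
#8 T1 CAS(4→5) fails; counter now 5
#9 T1 reads 5
#10 T1 CAS(5→6) writes; counter now 6
#11 T1 reads 6
#12 T1 CAS(6→7) writes; counter now 7
#13 T1 reads 7
#14 T1 CAS(7→8) writes; counter now 8
#15 T1 reads 8
#16 T1 CAS(8→9) writes; counter now 9
Mismatch at 4.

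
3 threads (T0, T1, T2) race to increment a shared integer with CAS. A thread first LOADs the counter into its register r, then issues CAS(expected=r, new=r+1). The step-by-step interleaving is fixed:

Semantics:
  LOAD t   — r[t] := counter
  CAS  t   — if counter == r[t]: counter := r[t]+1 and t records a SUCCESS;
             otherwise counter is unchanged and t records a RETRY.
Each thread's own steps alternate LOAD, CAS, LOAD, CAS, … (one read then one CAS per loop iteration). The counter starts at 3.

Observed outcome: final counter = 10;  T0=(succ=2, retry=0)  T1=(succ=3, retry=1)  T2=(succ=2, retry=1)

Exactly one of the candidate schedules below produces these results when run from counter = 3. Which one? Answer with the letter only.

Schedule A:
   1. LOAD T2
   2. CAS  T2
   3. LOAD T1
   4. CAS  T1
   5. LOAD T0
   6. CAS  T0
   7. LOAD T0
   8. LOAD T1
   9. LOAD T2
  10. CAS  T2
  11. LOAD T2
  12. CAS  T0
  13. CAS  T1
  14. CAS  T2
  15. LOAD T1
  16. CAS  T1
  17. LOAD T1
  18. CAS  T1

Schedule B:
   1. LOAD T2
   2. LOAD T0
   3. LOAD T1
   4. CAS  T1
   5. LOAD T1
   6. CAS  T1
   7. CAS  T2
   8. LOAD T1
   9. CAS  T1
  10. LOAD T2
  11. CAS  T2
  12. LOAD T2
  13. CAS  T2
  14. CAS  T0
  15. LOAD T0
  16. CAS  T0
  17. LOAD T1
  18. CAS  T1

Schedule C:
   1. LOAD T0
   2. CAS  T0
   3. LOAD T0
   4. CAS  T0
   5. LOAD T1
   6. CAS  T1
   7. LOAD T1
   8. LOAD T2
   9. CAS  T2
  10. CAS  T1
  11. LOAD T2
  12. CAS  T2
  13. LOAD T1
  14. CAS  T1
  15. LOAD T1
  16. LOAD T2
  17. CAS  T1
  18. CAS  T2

C

Run C:
[1] T0.load  rd  (counter 3, T0.r 3)
[2] T0.cas  hit  (counter 4, T0.r 3)
[3] T0.load  rd  (counter 4, T0.r 4)
[4] T0.cas  hit  (counter 5, T0.r 4)
[5] T1.load  rd  (counter 5, T1.r 5)
[6] T1.cas  hit  (counter 6, T1.r 5)
[7] T1.load  rd  (counter 6, T1.r 6)
[8] T2.load  rd  (counter 6, T2.r 6)
[9] T2.cas  hit  (counter 7, T2.r 6)
[10] T1.cas  miss  (counter 7, T1.r 6)
[11] T2.load  rd  (counter 7, T2.r 7)
[12] T2.cas  hit  (counter 8, T2.r 7)
[13] T1.load  rd  (counter 8, T1.r 8)
[14] T1.cas  hit  (counter 9, T1.r 8)
[15] T1.load  rd  (counter 9, T1.r 9)
[16] T2.load  rd  (counter 9, T2.r 9)
[17] T1.cas  hit  (counter 10, T1.r 9)
[18] T2.cas  miss  (counter 10, T2.r 9)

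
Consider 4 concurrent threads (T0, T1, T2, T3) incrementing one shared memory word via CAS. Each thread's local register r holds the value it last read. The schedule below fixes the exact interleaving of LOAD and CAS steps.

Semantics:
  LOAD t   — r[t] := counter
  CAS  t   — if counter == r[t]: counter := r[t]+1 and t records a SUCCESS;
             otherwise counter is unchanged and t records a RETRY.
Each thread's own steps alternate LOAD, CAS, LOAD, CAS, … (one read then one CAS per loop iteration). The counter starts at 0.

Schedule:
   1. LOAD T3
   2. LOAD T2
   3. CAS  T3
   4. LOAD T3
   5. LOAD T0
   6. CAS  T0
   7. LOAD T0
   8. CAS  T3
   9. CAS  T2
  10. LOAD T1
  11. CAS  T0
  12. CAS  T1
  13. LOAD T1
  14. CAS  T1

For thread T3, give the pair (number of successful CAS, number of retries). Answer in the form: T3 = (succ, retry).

T3 = (1, 1)

step 1: T3 LOAD ⇒ load; ctr=0 reg=0
step 2: T2 LOAD ⇒ load; ctr=0 reg=0
step 3: T3 CAS ⇒ ok; ctr=1 reg=0
step 4: T3 LOAD ⇒ load; ctr=1 reg=1
step 5: T0 LOAD ⇒ load; ctr=1 reg=1
step 6: T0 CAS ⇒ ok; ctr=2 reg=1
step 7: T0 LOAD ⇒ load; ctr=2 reg=2
step 8: T3 CAS ⇒ retry; ctr=2 reg=1
step 9: T2 CAS ⇒ retry; ctr=2 reg=0
step 10: T1 LOAD ⇒ load; ctr=2 reg=2
step 11: T0 CAS ⇒ ok; ctr=3 reg=2
step 12: T1 CAS ⇒ retry; ctr=3 reg=2
step 13: T1 LOAD ⇒ load; ctr=3 reg=3
step 14: T1 CAS ⇒ ok; ctr=4 reg=3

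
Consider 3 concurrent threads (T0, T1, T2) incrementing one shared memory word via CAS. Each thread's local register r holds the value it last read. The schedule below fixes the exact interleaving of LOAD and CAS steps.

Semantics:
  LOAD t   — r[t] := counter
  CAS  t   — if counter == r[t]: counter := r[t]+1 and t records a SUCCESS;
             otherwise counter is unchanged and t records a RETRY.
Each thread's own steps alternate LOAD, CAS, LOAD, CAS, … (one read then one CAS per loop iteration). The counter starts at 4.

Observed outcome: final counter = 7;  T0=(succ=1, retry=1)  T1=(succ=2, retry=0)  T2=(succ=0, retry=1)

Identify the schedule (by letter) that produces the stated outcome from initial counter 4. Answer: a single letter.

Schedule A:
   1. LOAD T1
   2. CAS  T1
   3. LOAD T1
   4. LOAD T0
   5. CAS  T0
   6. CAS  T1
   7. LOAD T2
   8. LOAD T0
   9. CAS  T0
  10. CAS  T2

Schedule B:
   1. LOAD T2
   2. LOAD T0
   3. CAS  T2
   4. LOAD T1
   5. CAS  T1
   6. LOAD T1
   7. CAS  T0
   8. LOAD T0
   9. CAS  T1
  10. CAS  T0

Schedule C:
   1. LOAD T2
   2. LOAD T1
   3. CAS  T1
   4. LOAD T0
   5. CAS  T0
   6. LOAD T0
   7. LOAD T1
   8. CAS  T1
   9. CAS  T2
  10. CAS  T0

C

Simulating candidate C:
[1] T2.load  rd  (counter 4, T2.r 4)
[2] T1.load  rd  (counter 4, T1.r 4)
[3] T1.cas  hit  (counter 5, T1.r 4)
[4] T0.load  rd  (counter 5, T0.r 5)
[5] T0.cas  hit  (counter 6, T0.r 5)
[6] T0.load  rd  (counter 6, T0.r 6)
[7] T1.load  rd  (counter 6, T1.r 6)
[8] T1.cas  hit  (counter 7, T1.r 6)
[9] T2.cas  miss  (counter 7, T2.r 4)
[10] T0.cas  miss  (counter 7, T0.r 6)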